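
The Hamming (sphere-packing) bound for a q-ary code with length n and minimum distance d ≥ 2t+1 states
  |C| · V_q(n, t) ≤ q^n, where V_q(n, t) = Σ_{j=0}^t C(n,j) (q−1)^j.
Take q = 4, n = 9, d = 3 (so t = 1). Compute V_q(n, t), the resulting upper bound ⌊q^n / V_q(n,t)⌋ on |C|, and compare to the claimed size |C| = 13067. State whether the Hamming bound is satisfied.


V_q(n, t) = 28, q^n = 262144, Hamming bound = 9362, |C| = 13067 > bound (violated).

Step 1: Compute V_q(n, t) = Σ_{j=0}^1 C(n, j) (q−1)^j.
  j = 0: C(9,0)·(3)^0 = 1·1 = 1.
  j = 1: C(9,1)·(3)^1 = 9·3 = 27.
  V_q(n, t) = 1 + 27 = 28.
Step 2: q^n = 4^9 = 262144.
Step 3: Hamming bound ⌊q^n / V_q(n,t)⌋ = ⌊262144/28⌋ = 9362.
Step 4: Compare |C| = 13067 to 9362: violated.
The claimed |C| lies above the Hamming bound, so no 4-ary code of length 9 with d ≥ 3 can have 13067 codewords.


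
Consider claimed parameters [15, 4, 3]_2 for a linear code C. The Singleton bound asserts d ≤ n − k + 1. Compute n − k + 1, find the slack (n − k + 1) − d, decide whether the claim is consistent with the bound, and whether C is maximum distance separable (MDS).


Singleton RHS = n − k + 1 = 12, slack = 9, bound satisfied, not MDS.

Singleton bound: d ≤ n − k + 1.
Here n = 15, k = 4, so n − k + 1 = 12.
Given d = 3, check d ≤ 12: YES.
Slack = (n − k + 1) − d = 9.
The code is NOT MDS (slack = 9 > 0).
Description: the claimed parameters are [15, 4, 3]_2; such a code would be non-MDS.


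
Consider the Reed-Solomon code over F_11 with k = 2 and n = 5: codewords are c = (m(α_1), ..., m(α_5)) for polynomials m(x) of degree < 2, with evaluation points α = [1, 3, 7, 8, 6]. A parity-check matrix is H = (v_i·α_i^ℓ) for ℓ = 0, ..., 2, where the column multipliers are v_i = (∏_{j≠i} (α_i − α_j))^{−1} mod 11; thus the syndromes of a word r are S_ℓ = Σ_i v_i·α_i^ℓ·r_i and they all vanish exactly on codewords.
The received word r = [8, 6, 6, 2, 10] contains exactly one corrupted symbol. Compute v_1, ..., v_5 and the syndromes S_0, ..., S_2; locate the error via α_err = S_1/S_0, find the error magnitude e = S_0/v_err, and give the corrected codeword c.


S = (6, 7, 10), error at position 2, error magnitude e = 6, c = [8, 0, 6, 2, 10].

Step 1: column multipliers v_i = (∏_{j≠i}(α_i − α_j))^{−1} mod 11.
  i = 1 (α = 1): (1−3)(1−7)(1−8)(1−6) = (−2)·(−6)·(−7)·(−5) = 420 ≡ 2, so v_1 = 2^{−1} = 6 (mod 11).
  i = 2 (α = 3): (3−1)(3−7)(3−8)(3−6) = 2·(−4)·(−5)·(−3) = −120 ≡ 1, so v_2 = 1^{−1} = 1 (mod 11).
  i = 3 (α = 7): (7−1)(7−3)(7−8)(7−6) = 6·4·(−1)·1 = −24 ≡ 9, so v_3 = 9^{−1} = 5 (mod 11).
  i = 4 (α = 8): (8−1)(8−3)(8−7)(8−6) = 7·5·1·2 = 70 ≡ 4, so v_4 = 4^{−1} = 3 (mod 11).
  i = 5 (α = 6): (6−1)(6−3)(6−7)(6−8) = 5·3·(−1)·(−2) = 30 ≡ 8, so v_5 = 8^{−1} = 7 (mod 11).
  v = [6, 1, 5, 3, 7].
Step 2: syndromes of r = [8, 6, 6, 2, 10] (all sums mod 11).
  S_0 = Σ v_i r_i = 6·8 + 1·6 + 5·6 + 3·2 + 7·10 = 160 ≡ 6.
  S_1 = Σ v_i α_i r_i = 6·1·8 + 1·3·6 + 5·7·6 + 3·8·2 + 7·6·10 = 744 ≡ 7.
  α_i^2 mod 11 = [1, 9, 5, 9, 3].
  S_2 = Σ v_i α_i^2 r_i = 6·1·8 + 1·9·6 + 5·5·6 + 3·9·2 + 7·3·10 = 516 ≡ 10.
  S = (6, 7, 10) ≠ 0, so r is not a codeword (an error is present).
Step 3: locate the error. For a single error e at position i, S_ℓ = v_i·e·α_i^ℓ, so α_err = S_1/S_0.
  S_0^{−1} = 6^{−1} = 2 (mod 11), so α_err = 7·2 = 14 ≡ 3 = α_2. Error position i = 2.
  Consistency check: S_2/S_1 = 10·8 = 80 ≡ 3 = α_err ✓ (single-error assumption holds).
Step 4: error magnitude e = S_0/v_2 = S_0·∏_{j≠2}(α_2 − α_j) = 6·1 = 6 ≡ 6 (mod 11).
Step 5: correct position 2: c_2 = r_2 − e = 6 − 6 ≡ 0 (mod 11). Hence c = [8, 0, 6, 2, 10].
  Check: interpolating c through the α_i gives m(x) = 1 + 7·x (degree < 2) with m(α_i) = c_i for every i, so c is indeed a codeword.


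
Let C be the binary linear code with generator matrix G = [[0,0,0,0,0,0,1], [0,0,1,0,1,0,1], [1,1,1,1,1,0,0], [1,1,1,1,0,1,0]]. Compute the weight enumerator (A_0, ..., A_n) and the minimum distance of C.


Weight distribution: A_0 = 1, A_1 = 1, A_2 = 3, A_3 = 4, A_4 = 1, A_5 = 3, A_6 = 3. Minimum distance d = 1.

Enumerate all 2^4 = 16 messages m ∈ F_2^4.
For each, compute codeword c = mG in F_2^7, then tally its weight.
  m = 0000 → c = 0000000, weight = 0.
  m = 1000 → c = 0000001, weight = 1.
  m = 0100 → c = 0010101, weight = 3.
  m = 1100 → c = 0010100, weight = 2.
  m = 0010 → c = 1111100, weight = 5.
  m = 1010 → c = 1111101, weight = 6.
  m = 0110 → c = 1101001, weight = 4.
  m = 1110 → c = 1101000, weight = 3.
  m = 0001 → c = 1111010, weight = 5.
  m = 1001 → c = 1111011, weight = 6.
  m = 0101 → c = 1101111, weight = 6.
  m = 1101 → c = 1101110, weight = 5.
  m = 0011 → c = 0000110, weight = 2.
  m = 1011 → c = 0000111, weight = 3.
  m = 0111 → c = 0010011, weight = 3.
  m = 1111 → c = 0010010, weight = 2.
Tally weights:
  weight 0: 1 codewords.
  weight 1: 1 codewords.
  weight 2: 3 codewords.
  weight 3: 4 codewords.
  weight 4: 1 codewords.
  weight 5: 3 codewords.
  weight 6: 3 codewords.
Minimum distance d = smallest w > 0 with A_w > 0 = 1.
Sanity: Σ A_w = 16 = 2^4 = 16 ✓.


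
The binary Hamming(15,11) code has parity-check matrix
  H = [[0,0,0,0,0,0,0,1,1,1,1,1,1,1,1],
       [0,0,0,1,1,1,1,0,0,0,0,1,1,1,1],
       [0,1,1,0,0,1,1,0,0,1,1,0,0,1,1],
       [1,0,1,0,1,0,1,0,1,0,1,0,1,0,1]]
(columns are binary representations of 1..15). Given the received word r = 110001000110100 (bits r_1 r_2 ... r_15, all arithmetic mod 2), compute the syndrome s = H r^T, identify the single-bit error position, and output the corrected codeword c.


s = (1, 0, 0, 1)^T, error position = 9, corrected codeword c = 110001001110100

Compute s = H r^T mod 2 one row at a time:
  s_1 = 0 + 0 + 1 + 1 + 0 + 1 + 0 + 0 = 3 ≡ 1 (mod 2).
  s_2 = 0 + 0 + 1 + 0 + 0 + 1 + 0 + 0 = 2 ≡ 0 (mod 2).
  s_3 = 1 + 0 + 1 + 0 + 1 + 1 + 0 + 0 = 4 ≡ 0 (mod 2).
  s_4 = 1 + 0 + 0 + 0 + 0 + 1 + 1 + 0 = 3 ≡ 1 (mod 2).
s = (1, 0, 0, 1)^T — this equals column 9 of H (binary 1001), so error is at position 9.
Correct: flip bit 9 of r = 110001000110100 to get c = 110001001110100.


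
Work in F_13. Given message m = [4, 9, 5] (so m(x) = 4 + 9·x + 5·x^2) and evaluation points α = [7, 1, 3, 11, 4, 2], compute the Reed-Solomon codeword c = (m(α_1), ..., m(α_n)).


c = [0, 5, 11, 6, 3, 3]

Message polynomial: m(x) = 4 + 9·x + 5·x^2 (mod 13).
For each evaluation point α_i, compute m(α_i) mod 13:
  α_1 = 7: Horner steps 5 → 5 → 0, so m(7) = 0.
  α_2 = 1: Horner steps 5 → 1 → 5, so m(1) = 5.
  α_3 = 3: Horner steps 5 → 11 → 11, so m(3) = 11.
  α_4 = 11: Horner steps 5 → 12 → 6, so m(11) = 6.
  α_5 = 4: Horner steps 5 → 3 → 3, so m(4) = 3.
  α_6 = 2: Horner steps 5 → 6 → 3, so m(2) = 3.
Codeword c = [0, 5, 11, 6, 3, 3] ∈ F_13^6.


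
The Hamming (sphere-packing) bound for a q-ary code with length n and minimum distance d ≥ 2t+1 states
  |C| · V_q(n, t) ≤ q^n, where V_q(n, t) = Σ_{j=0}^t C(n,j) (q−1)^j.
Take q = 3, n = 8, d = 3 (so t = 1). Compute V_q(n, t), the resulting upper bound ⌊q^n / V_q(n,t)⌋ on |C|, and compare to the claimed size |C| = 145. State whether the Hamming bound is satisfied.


V_q(n, t) = 17, q^n = 6561, Hamming bound = 385, |C| = 145 ≤ bound (satisfied).

Step 1: Compute V_q(n, t) = Σ_{j=0}^1 C(n, j) (q−1)^j.
  j = 0: C(8,0)·(2)^0 = 1·1 = 1.
  j = 1: C(8,1)·(2)^1 = 8·2 = 16.
  V_q(n, t) = 1 + 16 = 17.
Step 2: q^n = 3^8 = 6561.
Step 3: Hamming bound ⌊q^n / V_q(n,t)⌋ = ⌊6561/17⌋ = 385.
Step 4: Compare |C| = 145 to 385: satisfied.
The claimed |C| lies below the Hamming bound.


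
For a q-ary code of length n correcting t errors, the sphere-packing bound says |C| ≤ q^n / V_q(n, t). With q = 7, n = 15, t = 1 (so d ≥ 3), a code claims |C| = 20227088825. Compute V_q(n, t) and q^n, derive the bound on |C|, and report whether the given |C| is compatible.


V_q(n, t) = 91, q^n = 4747561509943, Hamming bound = 52171005603, |C| = 20227088825 ≤ bound (satisfied).

Step 1: Compute V_q(n, t) = Σ_{j=0}^1 C(n, j) (q−1)^j.
  j = 0: C(15,0)·(6)^0 = 1·1 = 1.
  j = 1: C(15,1)·(6)^1 = 15·6 = 90.
  V_q(n, t) = 1 + 90 = 91.
Step 2: q^n = 7^15 = 4747561509943.
Step 3: Hamming bound ⌊q^n / V_q(n,t)⌋ = ⌊4747561509943/91⌋ = 52171005603.
Step 4: Compare |C| = 20227088825 to 52171005603: satisfied.
The claimed |C| lies below the Hamming bound.


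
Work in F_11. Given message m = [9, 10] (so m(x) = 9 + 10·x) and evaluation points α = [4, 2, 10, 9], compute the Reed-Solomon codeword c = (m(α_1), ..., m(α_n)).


c = [5, 7, 10, 0]

Message polynomial: m(x) = 9 + 10·x (mod 11).
For each evaluation point α_i, compute m(α_i) mod 11:
  α_1 = 4: Horner steps 10 → 5, so m(4) = 5.
  α_2 = 2: Horner steps 10 → 7, so m(2) = 7.
  α_3 = 10: Horner steps 10 → 10, so m(10) = 10.
  α_4 = 9: Horner steps 10 → 0, so m(9) = 0.
Codeword c = [5, 7, 10, 0] ∈ F_11^4.


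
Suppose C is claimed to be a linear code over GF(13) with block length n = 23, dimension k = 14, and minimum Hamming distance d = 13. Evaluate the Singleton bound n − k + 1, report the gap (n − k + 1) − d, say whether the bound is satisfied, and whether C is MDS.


Singleton RHS = n − k + 1 = 10, slack = -3, bound violated (no such code; not MDS).

Singleton bound: d ≤ n − k + 1.
Here n = 23, k = 14, so n − k + 1 = 10.
Given d = 13, check d ≤ 10: NO.
Slack = (n − k + 1) − d = -3.
The slack is negative: d = 13 exceeds n − k + 1 = 10 by 3, so the Singleton bound is violated and no linear [23, 14, 13]_13 code can exist. In particular it is not MDS (MDS requires d = n − k + 1 exactly).
Description: the claimed parameters are [23, 14, 13]_13; such a code would be impossible (violates the Singleton bound).


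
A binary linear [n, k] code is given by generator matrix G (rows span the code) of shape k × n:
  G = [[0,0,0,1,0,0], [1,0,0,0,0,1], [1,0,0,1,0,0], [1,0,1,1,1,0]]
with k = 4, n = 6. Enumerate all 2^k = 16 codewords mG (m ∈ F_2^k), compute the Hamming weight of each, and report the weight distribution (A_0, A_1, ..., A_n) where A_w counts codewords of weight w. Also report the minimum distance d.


Weight distribution: A_0 = 1, A_1 = 3, A_2 = 4, A_3 = 4, A_4 = 3, A_5 = 1. Minimum distance d = 1.

Enumerate all 2^4 = 16 messages m ∈ F_2^4.
For each, compute codeword c = mG in F_2^6, then tally its weight.
  m = 0000 → c = 000000, weight = 0.
  m = 1000 → c = 000100, weight = 1.
  m = 0100 → c = 100001, weight = 2.
  m = 1100 → c = 100101, weight = 3.
  m = 0010 → c = 100100, weight = 2.
  m = 1010 → c = 100000, weight = 1.
  m = 0110 → c = 000101, weight = 2.
  m = 1110 → c = 000001, weight = 1.
  m = 0001 → c = 101110, weight = 4.
  m = 1001 → c = 101010, weight = 3.
  m = 0101 → c = 001111, weight = 4.
  m = 1101 → c = 001011, weight = 3.
  m = 0011 → c = 001010, weight = 2.
  m = 1011 → c = 001110, weight = 3.
  m = 0111 → c = 101011, weight = 4.
  m = 1111 → c = 101111, weight = 5.
Tally weights:
  weight 0: 1 codewords.
  weight 1: 3 codewords.
  weight 2: 4 codewords.
  weight 3: 4 codewords.
  weight 4: 3 codewords.
  weight 5: 1 codewords.
Minimum distance d = smallest w > 0 with A_w > 0 = 1.
Sanity: Σ A_w = 16 = 2^4 = 16 ✓.


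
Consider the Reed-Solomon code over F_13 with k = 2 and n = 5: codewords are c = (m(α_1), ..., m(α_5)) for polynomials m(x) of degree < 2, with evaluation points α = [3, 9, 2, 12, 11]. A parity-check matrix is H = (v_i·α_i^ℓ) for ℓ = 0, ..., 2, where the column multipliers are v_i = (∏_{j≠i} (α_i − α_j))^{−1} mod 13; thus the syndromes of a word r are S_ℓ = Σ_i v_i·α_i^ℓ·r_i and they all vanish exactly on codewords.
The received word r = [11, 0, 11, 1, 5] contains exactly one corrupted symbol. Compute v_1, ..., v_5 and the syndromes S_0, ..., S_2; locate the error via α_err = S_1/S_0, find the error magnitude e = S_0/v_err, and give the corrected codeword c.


S = (8, 3, 6), error at position 3, error magnitude e = 9, c = [11, 0, 2, 1, 5].

Step 1: column multipliers v_i = (∏_{j≠i}(α_i − α_j))^{−1} mod 13.
  i = 1 (α = 3): (3−9)(3−2)(3−12)(3−11) = (−6)·1·(−9)·(−8) = −432 ≡ 10, so v_1 = 10^{−1} = 4 (mod 13).
  i = 2 (α = 9): (9−3)(9−2)(9−12)(9−11) = 6·7·(−3)·(−2) = 252 ≡ 5, so v_2 = 5^{−1} = 8 (mod 13).
  i = 3 (α = 2): (2−3)(2−9)(2−12)(2−11) = (−1)·(−7)·(−10)·(−9) = 630 ≡ 6, so v_3 = 6^{−1} = 11 (mod 13).
  i = 4 (α = 12): (12−3)(12−9)(12−2)(12−11) = 9·3·10·1 = 270 ≡ 10, so v_4 = 10^{−1} = 4 (mod 13).
  i = 5 (α = 11): (11−3)(11−9)(11−2)(11−12) = 8·2·9·(−1) = −144 ≡ 12, so v_5 = 12^{−1} = 12 (mod 13).
  v = [4, 8, 11, 4, 12].
Step 2: syndromes of r = [11, 0, 11, 1, 5] (all sums mod 13).
  S_0 = Σ v_i r_i = 4·11 + 8·0 + 11·11 + 4·1 + 12·5 = 229 ≡ 8.
  S_1 = Σ v_i α_i r_i = 4·3·11 + 8·9·0 + 11·2·11 + 4·12·1 + 12·11·5 = 1082 ≡ 3.
  α_i^2 mod 13 = [9, 3, 4, 1, 4].
  S_2 = Σ v_i α_i^2 r_i = 4·9·11 + 8·3·0 + 11·4·11 + 4·1·1 + 12·4·5 = 1124 ≡ 6.
  S = (8, 3, 6) ≠ 0, so r is not a codeword (an error is present).
Step 3: locate the error. For a single error e at position i, S_ℓ = v_i·e·α_i^ℓ, so α_err = S_1/S_0.
  S_0^{−1} = 8^{−1} = 5 (mod 13), so α_err = 3·5 = 15 ≡ 2 = α_3. Error position i = 3.
  Consistency check: S_2/S_1 = 6·9 = 54 ≡ 2 = α_err ✓ (single-error assumption holds).
Step 4: error magnitude e = S_0/v_3 = S_0·∏_{j≠3}(α_3 − α_j) = 8·6 = 48 ≡ 9 (mod 13).
Step 5: correct position 3: c_3 = r_3 − e = 11 − 9 ≡ 2 (mod 13). Hence c = [11, 0, 2, 1, 5].
  Check: interpolating c through the α_i gives m(x) = 10 + 9·x (degree < 2) with m(α_i) = c_i for every i, so c is indeed a codeword.


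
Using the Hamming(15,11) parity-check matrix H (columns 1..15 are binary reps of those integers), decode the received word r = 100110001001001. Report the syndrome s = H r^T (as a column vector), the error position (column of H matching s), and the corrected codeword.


s = (1, 0, 1, 0)^T, error position = 10, corrected codeword c = 100110001101001

Compute s = H r^T mod 2 one row at a time:
  s_1 = 0 + 1 + 0 + 0 + 1 + 0 + 0 + 1 = 3 ≡ 1 (mod 2).
  s_2 = 1 + 1 + 0 + 0 + 1 + 0 + 0 + 1 = 4 ≡ 0 (mod 2).
  s_3 = 0 + 0 + 0 + 0 + 0 + 0 + 0 + 1 = 1 ≡ 1 (mod 2).
  s_4 = 1 + 0 + 1 + 0 + 1 + 0 + 0 + 1 = 4 ≡ 0 (mod 2).
s = (1, 0, 1, 0)^T — this equals column 10 of H (binary 1010), so error is at position 10.
Correct: flip bit 10 of r = 100110001001001 to get c = 100110001101001.


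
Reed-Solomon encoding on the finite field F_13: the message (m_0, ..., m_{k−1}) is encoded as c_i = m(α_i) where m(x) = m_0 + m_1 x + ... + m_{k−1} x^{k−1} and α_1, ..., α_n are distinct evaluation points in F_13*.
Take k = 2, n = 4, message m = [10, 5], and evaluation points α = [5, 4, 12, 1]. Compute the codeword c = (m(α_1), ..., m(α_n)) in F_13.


c = [9, 4, 5, 2]

Message polynomial: m(x) = 10 + 5·x (mod 13).
For each evaluation point α_i, compute m(α_i) mod 13:
  α_1 = 5: Horner steps 5 → 9, so m(5) = 9.
  α_2 = 4: Horner steps 5 → 4, so m(4) = 4.
  α_3 = 12: Horner steps 5 → 5, so m(12) = 5.
  α_4 = 1: Horner steps 5 → 2, so m(1) = 2.
Codeword c = [9, 4, 5, 2] ∈ F_13^4.


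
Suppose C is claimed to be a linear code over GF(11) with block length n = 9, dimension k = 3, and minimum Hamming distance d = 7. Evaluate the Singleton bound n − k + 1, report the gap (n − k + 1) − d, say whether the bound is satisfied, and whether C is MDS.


Singleton RHS = n − k + 1 = 7, slack = 0, bound satisfied, MDS.

Singleton bound: d ≤ n − k + 1.
Here n = 9, k = 3, so n − k + 1 = 7.
Given d = 7, check d ≤ 7: YES.
Slack = (n − k + 1) − d = 0.
The code is MDS (slack = 0).
Description: the claimed parameters are [9, 3, 7]_11; such a code would be MDS (meets Singleton bound).


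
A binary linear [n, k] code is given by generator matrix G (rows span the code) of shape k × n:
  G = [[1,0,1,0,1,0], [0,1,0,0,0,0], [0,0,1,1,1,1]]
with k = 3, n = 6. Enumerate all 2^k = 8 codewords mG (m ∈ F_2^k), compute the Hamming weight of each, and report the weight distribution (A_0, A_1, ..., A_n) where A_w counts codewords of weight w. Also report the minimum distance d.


Weight distribution: A_0 = 1, A_1 = 1, A_3 = 2, A_4 = 3, A_5 = 1. Minimum distance d = 1.

Enumerate all 2^3 = 8 messages m ∈ F_2^3.
For each, compute codeword c = mG in F_2^6, then tally its weight.
  m = 000 → c = 000000, weight = 0.
  m = 100 → c = 101010, weight = 3.
  m = 010 → c = 010000, weight = 1.
  m = 110 → c = 111010, weight = 4.
  m = 001 → c = 001111, weight = 4.
  m = 101 → c = 100101, weight = 3.
  m = 011 → c = 011111, weight = 5.
  m = 111 → c = 110101, weight = 4.
Tally weights:
  weight 0: 1 codewords.
  weight 1: 1 codewords.
  weight 3: 2 codewords.
  weight 4: 3 codewords.
  weight 5: 1 codewords.
Minimum distance d = smallest w > 0 with A_w > 0 = 1.
Sanity: Σ A_w = 8 = 2^3 = 8 ✓.


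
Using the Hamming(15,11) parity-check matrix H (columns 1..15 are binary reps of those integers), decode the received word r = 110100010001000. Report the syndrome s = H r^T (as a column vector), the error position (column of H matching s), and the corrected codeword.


s = (0, 0, 1, 1)^T, error position = 3, corrected codeword c = 111100010001000

Compute s = H r^T mod 2 one row at a time:
  s_1 = 1 + 0 + 0 + 0 + 1 + 0 + 0 + 0 = 2 ≡ 0 (mod 2).
  s_2 = 1 + 0 + 0 + 0 + 1 + 0 + 0 + 0 = 2 ≡ 0 (mod 2).
  s_3 = 1 + 0 + 0 + 0 + 0 + 0 + 0 + 0 = 1 ≡ 1 (mod 2).
  s_4 = 1 + 0 + 0 + 0 + 0 + 0 + 0 + 0 = 1 ≡ 1 (mod 2).
s = (0, 0, 1, 1)^T — this equals column 3 of H (binary 0011), so error is at position 3.
Correct: flip bit 3 of r = 110100010001000 to get c = 111100010001000.


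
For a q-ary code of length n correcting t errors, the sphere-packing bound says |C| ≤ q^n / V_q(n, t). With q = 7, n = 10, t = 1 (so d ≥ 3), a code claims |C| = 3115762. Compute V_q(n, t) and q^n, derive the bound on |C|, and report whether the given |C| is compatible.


V_q(n, t) = 61, q^n = 282475249, Hamming bound = 4630741, |C| = 3115762 ≤ bound (satisfied).

Step 1: Compute V_q(n, t) = Σ_{j=0}^1 C(n, j) (q−1)^j.
  j = 0: C(10,0)·(6)^0 = 1·1 = 1.
  j = 1: C(10,1)·(6)^1 = 10·6 = 60.
  V_q(n, t) = 1 + 60 = 61.
Step 2: q^n = 7^10 = 282475249.
Step 3: Hamming bound ⌊q^n / V_q(n,t)⌋ = ⌊282475249/61⌋ = 4630741.
Step 4: Compare |C| = 3115762 to 4630741: satisfied.
The claimed |C| lies below the Hamming bound.


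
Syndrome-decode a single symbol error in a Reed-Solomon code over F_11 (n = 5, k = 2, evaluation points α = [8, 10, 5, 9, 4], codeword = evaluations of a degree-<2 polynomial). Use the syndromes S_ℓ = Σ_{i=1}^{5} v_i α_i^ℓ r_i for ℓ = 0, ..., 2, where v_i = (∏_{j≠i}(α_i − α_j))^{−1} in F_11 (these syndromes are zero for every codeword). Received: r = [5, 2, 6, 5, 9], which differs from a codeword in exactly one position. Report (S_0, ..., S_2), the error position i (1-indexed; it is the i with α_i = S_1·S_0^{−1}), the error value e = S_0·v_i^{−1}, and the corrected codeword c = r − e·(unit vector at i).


S = (4, 10, 3), error at position 1, error magnitude e = 8, c = [8, 2, 6, 5, 9].

Step 1: column multipliers v_i = (∏_{j≠i}(α_i − α_j))^{−1} mod 11.
  i = 1 (α = 8): (8−10)(8−5)(8−9)(8−4) = (−2)·3·(−1)·4 = 24 ≡ 2, so v_1 = 2^{−1} = 6 (mod 11).
  i = 2 (α = 10): (10−8)(10−5)(10−9)(10−4) = 2·5·1·6 = 60 ≡ 5, so v_2 = 5^{−1} = 9 (mod 11).
  i = 3 (α = 5): (5−8)(5−10)(5−9)(5−4) = (−3)·(−5)·(−4)·1 = −60 ≡ 6, so v_3 = 6^{−1} = 2 (mod 11).
  i = 4 (α = 9): (9−8)(9−10)(9−5)(9−4) = 1·(−1)·4·5 = −20 ≡ 2, so v_4 = 2^{−1} = 6 (mod 11).
  i = 5 (α = 4): (4−8)(4−10)(4−5)(4−9) = (−4)·(−6)·(−1)·(−5) = 120 ≡ 10, so v_5 = 10^{−1} = 10 (mod 11).
  v = [6, 9, 2, 6, 10].
Step 2: syndromes of r = [5, 2, 6, 5, 9] (all sums mod 11).
  S_0 = Σ v_i r_i = 6·5 + 9·2 + 2·6 + 6·5 + 10·9 = 180 ≡ 4.
  S_1 = Σ v_i α_i r_i = 6·8·5 + 9·10·2 + 2·5·6 + 6·9·5 + 10·4·9 = 1110 ≡ 10.
  α_i^2 mod 11 = [9, 1, 3, 4, 5].
  S_2 = Σ v_i α_i^2 r_i = 6·9·5 + 9·1·2 + 2·3·6 + 6·4·5 + 10·5·9 = 894 ≡ 3.
  S = (4, 10, 3) ≠ 0, so r is not a codeword (an error is present).
Step 3: locate the error. For a single error e at position i, S_ℓ = v_i·e·α_i^ℓ, so α_err = S_1/S_0.
  S_0^{−1} = 4^{−1} = 3 (mod 11), so α_err = 10·3 = 30 ≡ 8 = α_1. Error position i = 1.
  Consistency check: S_2/S_1 = 3·10 = 30 ≡ 8 = α_err ✓ (single-error assumption holds).
Step 4: error magnitude e = S_0/v_1 = S_0·∏_{j≠1}(α_1 − α_j) = 4·2 = 8 ≡ 8 (mod 11).
Step 5: correct position 1: c_1 = r_1 − e = 5 − 8 ≡ 8 (mod 11). Hence c = [8, 2, 6, 5, 9].
  Check: interpolating c through the α_i gives m(x) = 10 + 8·x (degree < 2) with m(α_i) = c_i for every i, so c is indeed a codeword.


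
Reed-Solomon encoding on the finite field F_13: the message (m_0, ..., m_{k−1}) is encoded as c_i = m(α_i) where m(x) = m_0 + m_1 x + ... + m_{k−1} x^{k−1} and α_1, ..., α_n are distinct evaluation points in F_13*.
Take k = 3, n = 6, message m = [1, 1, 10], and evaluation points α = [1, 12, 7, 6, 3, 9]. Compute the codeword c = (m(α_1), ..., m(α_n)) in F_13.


c = [12, 10, 4, 3, 3, 1]

Message polynomial: m(x) = 1 + 1·x + 10·x^2 (mod 13).
For each evaluation point α_i, compute m(α_i) mod 13:
  α_1 = 1: Horner steps 10 → 11 → 12, so m(1) = 12.
  α_2 = 12: Horner steps 10 → 4 → 10, so m(12) = 10.
  α_3 = 7: Horner steps 10 → 6 → 4, so m(7) = 4.
  α_4 = 6: Horner steps 10 → 9 → 3, so m(6) = 3.
  α_5 = 3: Horner steps 10 → 5 → 3, so m(3) = 3.
  α_6 = 9: Horner steps 10 → 0 → 1, so m(9) = 1.
Codeword c = [12, 10, 4, 3, 3, 1] ∈ F_13^6.


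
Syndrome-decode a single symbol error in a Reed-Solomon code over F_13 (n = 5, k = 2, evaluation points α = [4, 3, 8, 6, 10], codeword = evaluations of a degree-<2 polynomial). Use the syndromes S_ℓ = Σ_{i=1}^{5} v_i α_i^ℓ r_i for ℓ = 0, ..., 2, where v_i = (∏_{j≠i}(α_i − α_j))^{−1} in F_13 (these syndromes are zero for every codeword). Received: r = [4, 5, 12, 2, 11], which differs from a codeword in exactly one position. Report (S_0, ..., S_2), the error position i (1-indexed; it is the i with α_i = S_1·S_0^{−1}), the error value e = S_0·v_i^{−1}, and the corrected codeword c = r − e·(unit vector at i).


S = (7, 4, 6), error at position 3, error magnitude e = 12, c = [4, 5, 0, 2, 11].

Step 1: column multipliers v_i = (∏_{j≠i}(α_i − α_j))^{−1} mod 13.
  i = 1 (α = 4): (4−3)(4−8)(4−6)(4−10) = 1·(−4)·(−2)·(−6) = −48 ≡ 4, so v_1 = 4^{−1} = 10 (mod 13).
  i = 2 (α = 3): (3−4)(3−8)(3−6)(3−10) = (−1)·(−5)·(−3)·(−7) = 105 ≡ 1, so v_2 = 1^{−1} = 1 (mod 13).
  i = 3 (α = 8): (8−4)(8−3)(8−6)(8−10) = 4·5·2·(−2) = −80 ≡ 11, so v_3 = 11^{−1} = 6 (mod 13).
  i = 4 (α = 6): (6−4)(6−3)(6−8)(6−10) = 2·3·(−2)·(−4) = 48 ≡ 9, so v_4 = 9^{−1} = 3 (mod 13).
  i = 5 (α = 10): (10−4)(10−3)(10−8)(10−6) = 6·7·2·4 = 336 ≡ 11, so v_5 = 11^{−1} = 6 (mod 13).
  v = [10, 1, 6, 3, 6].
Step 2: syndromes of r = [4, 5, 12, 2, 11] (all sums mod 13).
  S_0 = Σ v_i r_i = 10·4 + 1·5 + 6·12 + 3·2 + 6·11 = 189 ≡ 7.
  S_1 = Σ v_i α_i r_i = 10·4·4 + 1·3·5 + 6·8·12 + 3·6·2 + 6·10·11 = 1447 ≡ 4.
  α_i^2 mod 13 = [3, 9, 12, 10, 9].
  S_2 = Σ v_i α_i^2 r_i = 10·3·4 + 1·9·5 + 6·12·12 + 3·10·2 + 6·9·11 = 1683 ≡ 6.
  S = (7, 4, 6) ≠ 0, so r is not a codeword (an error is present).
Step 3: locate the error. For a single error e at position i, S_ℓ = v_i·e·α_i^ℓ, so α_err = S_1/S_0.
  S_0^{−1} = 7^{−1} = 2 (mod 13), so α_err = 4·2 = 8 ≡ 8 = α_3. Error position i = 3.
  Consistency check: S_2/S_1 = 6·10 = 60 ≡ 8 = α_err ✓ (single-error assumption holds).
Step 4: error magnitude e = S_0/v_3 = S_0·∏_{j≠3}(α_3 − α_j) = 7·11 = 77 ≡ 12 (mod 13).
Step 5: correct position 3: c_3 = r_3 − e = 12 − 12 ≡ 0 (mod 13). Hence c = [4, 5, 0, 2, 11].
  Check: interpolating c through the α_i gives m(x) = 8 + 12·x (degree < 2) with m(α_i) = c_i for every i, so c is indeed a codeword.


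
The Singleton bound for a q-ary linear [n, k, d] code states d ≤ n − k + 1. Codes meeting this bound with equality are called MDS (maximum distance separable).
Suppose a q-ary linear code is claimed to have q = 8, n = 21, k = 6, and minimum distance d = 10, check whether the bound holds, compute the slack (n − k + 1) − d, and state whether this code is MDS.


Singleton RHS = n − k + 1 = 16, slack = 6, bound satisfied, not MDS.

Singleton bound: d ≤ n − k + 1.
Here n = 21, k = 6, so n − k + 1 = 16.
Given d = 10, check d ≤ 16: YES.
Slack = (n − k + 1) − d = 6.
The code is NOT MDS (slack = 6 > 0).
Description: the claimed parameters are [21, 6, 10]_8; such a code would be non-MDS.


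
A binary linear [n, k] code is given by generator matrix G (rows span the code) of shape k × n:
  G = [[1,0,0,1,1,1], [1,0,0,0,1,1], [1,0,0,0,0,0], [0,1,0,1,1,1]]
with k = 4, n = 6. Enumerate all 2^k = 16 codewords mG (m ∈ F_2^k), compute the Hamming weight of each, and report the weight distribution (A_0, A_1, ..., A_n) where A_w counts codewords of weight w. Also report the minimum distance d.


Weight distribution: A_0 = 1, A_1 = 3, A_2 = 4, A_3 = 4, A_4 = 3, A_5 = 1. Minimum distance d = 1.

Enumerate all 2^4 = 16 messages m ∈ F_2^4.
For each, compute codeword c = mG in F_2^6, then tally its weight.
  m = 0000 → c = 000000, weight = 0.
  m = 1000 → c = 100111, weight = 4.
  m = 0100 → c = 100011, weight = 3.
  m = 1100 → c = 000100, weight = 1.
  m = 0010 → c = 100000, weight = 1.
  m = 1010 → c = 000111, weight = 3.
  m = 0110 → c = 000011, weight = 2.
  m = 1110 → c = 100100, weight = 2.
  m = 0001 → c = 010111, weight = 4.
  m = 1001 → c = 110000, weight = 2.
  m = 0101 → c = 110100, weight = 3.
  m = 1101 → c = 010011, weight = 3.
  m = 0011 → c = 110111, weight = 5.
  m = 1011 → c = 010000, weight = 1.
  m = 0111 → c = 010100, weight = 2.
  m = 1111 → c = 110011, weight = 4.
Tally weights:
  weight 0: 1 codewords.
  weight 1: 3 codewords.
  weight 2: 4 codewords.
  weight 3: 4 codewords.
  weight 4: 3 codewords.
  weight 5: 1 codewords.
Minimum distance d = smallest w > 0 with A_w > 0 = 1.
Sanity: Σ A_w = 16 = 2^4 = 16 ✓.


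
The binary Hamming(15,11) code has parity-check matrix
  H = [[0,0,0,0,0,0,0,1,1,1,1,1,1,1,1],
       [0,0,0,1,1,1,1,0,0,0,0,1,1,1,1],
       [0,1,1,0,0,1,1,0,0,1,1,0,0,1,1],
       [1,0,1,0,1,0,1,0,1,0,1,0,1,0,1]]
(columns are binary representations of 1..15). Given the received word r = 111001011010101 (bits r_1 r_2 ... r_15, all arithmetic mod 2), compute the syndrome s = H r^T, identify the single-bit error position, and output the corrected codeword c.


s = (1, 1, 1, 0)^T, error position = 14, corrected codeword c = 111001011010111

Compute s = H r^T mod 2 one row at a time:
  s_1 = 1 + 1 + 0 + 1 + 0 + 1 + 0 + 1 = 5 ≡ 1 (mod 2).
  s_2 = 0 + 0 + 1 + 0 + 0 + 1 + 0 + 1 = 3 ≡ 1 (mod 2).
  s_3 = 1 + 1 + 1 + 0 + 0 + 1 + 0 + 1 = 5 ≡ 1 (mod 2).
  s_4 = 1 + 1 + 0 + 0 + 1 + 1 + 1 + 1 = 6 ≡ 0 (mod 2).
s = (1, 1, 1, 0)^T — this equals column 14 of H (binary 1110), so error is at position 14.
Correct: flip bit 14 of r = 111001011010101 to get c = 111001011010111.


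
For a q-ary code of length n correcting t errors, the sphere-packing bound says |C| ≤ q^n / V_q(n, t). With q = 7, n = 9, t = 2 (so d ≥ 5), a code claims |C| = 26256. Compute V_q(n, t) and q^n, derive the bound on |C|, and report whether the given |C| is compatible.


V_q(n, t) = 1351, q^n = 40353607, Hamming bound = 29869, |C| = 26256 ≤ bound (satisfied).

Step 1: Compute V_q(n, t) = Σ_{j=0}^2 C(n, j) (q−1)^j.
  j = 0: C(9,0)·(6)^0 = 1·1 = 1.
  j = 1: C(9,1)·(6)^1 = 9·6 = 54.
  j = 2: C(9,2)·(6)^2 = 36·36 = 1296.
  V_q(n, t) = 1 + 54 + 1296 = 1351.
Step 2: q^n = 7^9 = 40353607.
Step 3: Hamming bound ⌊q^n / V_q(n,t)⌋ = ⌊40353607/1351⌋ = 29869.
Step 4: Compare |C| = 26256 to 29869: satisfied.
The claimed |C| lies below the Hamming bound.


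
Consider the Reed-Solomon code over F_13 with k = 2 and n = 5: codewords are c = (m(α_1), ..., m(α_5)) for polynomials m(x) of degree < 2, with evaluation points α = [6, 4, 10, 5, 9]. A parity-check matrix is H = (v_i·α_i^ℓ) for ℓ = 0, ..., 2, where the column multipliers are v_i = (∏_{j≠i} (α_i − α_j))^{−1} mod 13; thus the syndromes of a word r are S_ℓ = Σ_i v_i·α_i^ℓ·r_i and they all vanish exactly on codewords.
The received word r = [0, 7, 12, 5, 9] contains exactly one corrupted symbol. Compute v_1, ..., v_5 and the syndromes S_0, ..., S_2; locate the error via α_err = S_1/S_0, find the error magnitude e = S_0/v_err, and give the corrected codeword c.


S = (10, 11, 3), error at position 4, error magnitude e = 8, c = [0, 7, 12, 10, 9].

Step 1: column multipliers v_i = (∏_{j≠i}(α_i − α_j))^{−1} mod 13.
  i = 1 (α = 6): (6−4)(6−10)(6−5)(6−9) = 2·(−4)·1·(−3) = 24 ≡ 11, so v_1 = 11^{−1} = 6 (mod 13).
  i = 2 (α = 4): (4−6)(4−10)(4−5)(4−9) = (−2)·(−6)·(−1)·(−5) = 60 ≡ 8, so v_2 = 8^{−1} = 5 (mod 13).
  i = 3 (α = 10): (10−6)(10−4)(10−5)(10−9) = 4·6·5·1 = 120 ≡ 3, so v_3 = 3^{−1} = 9 (mod 13).
  i = 4 (α = 5): (5−6)(5−4)(5−10)(5−9) = (−1)·1·(−5)·(−4) = −20 ≡ 6, so v_4 = 6^{−1} = 11 (mod 13).
  i = 5 (α = 9): (9−6)(9−4)(9−10)(9−5) = 3·5·(−1)·4 = −60 ≡ 5, so v_5 = 5^{−1} = 8 (mod 13).
  v = [6, 5, 9, 11, 8].
Step 2: syndromes of r = [0, 7, 12, 5, 9] (all sums mod 13).
  S_0 = Σ v_i r_i = 6·0 + 5·7 + 9·12 + 11·5 + 8·9 = 270 ≡ 10.
  S_1 = Σ v_i α_i r_i = 6·6·0 + 5·4·7 + 9·10·12 + 11·5·5 + 8·9·9 = 2143 ≡ 11.
  α_i^2 mod 13 = [10, 3, 9, 12, 3].
  S_2 = Σ v_i α_i^2 r_i = 6·10·0 + 5·3·7 + 9·9·12 + 11·12·5 + 8·3·9 = 1953 ≡ 3.
  S = (10, 11, 3) ≠ 0, so r is not a codeword (an error is present).
Step 3: locate the error. For a single error e at position i, S_ℓ = v_i·e·α_i^ℓ, so α_err = S_1/S_0.
  S_0^{−1} = 10^{−1} = 4 (mod 13), so α_err = 11·4 = 44 ≡ 5 = α_4. Error position i = 4.
  Consistency check: S_2/S_1 = 3·6 = 18 ≡ 5 = α_err ✓ (single-error assumption holds).
Step 4: error magnitude e = S_0/v_4 = S_0·∏_{j≠4}(α_4 − α_j) = 10·6 = 60 ≡ 8 (mod 13).
Step 5: correct position 4: c_4 = r_4 − e = 5 − 8 ≡ 10 (mod 13). Hence c = [0, 7, 12, 10, 9].
  Check: interpolating c through the α_i gives m(x) = 8 + 3·x (degree < 2) with m(α_i) = c_i for every i, so c is indeed a codeword.


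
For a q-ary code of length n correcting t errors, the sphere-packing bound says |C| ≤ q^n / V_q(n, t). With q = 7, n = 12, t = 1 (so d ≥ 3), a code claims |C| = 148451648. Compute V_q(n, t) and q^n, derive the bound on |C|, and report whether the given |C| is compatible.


V_q(n, t) = 73, q^n = 13841287201, Hamming bound = 189606673, |C| = 148451648 ≤ bound (satisfied).

Step 1: Compute V_q(n, t) = Σ_{j=0}^1 C(n, j) (q−1)^j.
  j = 0: C(12,0)·(6)^0 = 1·1 = 1.
  j = 1: C(12,1)·(6)^1 = 12·6 = 72.
  V_q(n, t) = 1 + 72 = 73.
Step 2: q^n = 7^12 = 13841287201.
Step 3: Hamming bound ⌊q^n / V_q(n,t)⌋ = ⌊13841287201/73⌋ = 189606673.
Step 4: Compare |C| = 148451648 to 189606673: satisfied.
The claimed |C| lies below the Hamming bound.


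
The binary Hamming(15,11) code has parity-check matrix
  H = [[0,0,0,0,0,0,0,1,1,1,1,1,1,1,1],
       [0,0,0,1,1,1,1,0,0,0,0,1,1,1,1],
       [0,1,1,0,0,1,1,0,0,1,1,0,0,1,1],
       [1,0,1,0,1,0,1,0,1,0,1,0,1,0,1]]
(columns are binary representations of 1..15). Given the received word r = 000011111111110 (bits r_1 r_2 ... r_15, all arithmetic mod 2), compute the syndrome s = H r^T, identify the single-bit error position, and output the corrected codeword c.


s = (1, 0, 1, 1)^T, error position = 11, corrected codeword c = 000011111101110

Compute s = H r^T mod 2 one row at a time:
  s_1 = 1 + 1 + 1 + 1 + 1 + 1 + 1 + 0 = 7 ≡ 1 (mod 2).
  s_2 = 0 + 1 + 1 + 1 + 1 + 1 + 1 + 0 = 6 ≡ 0 (mod 2).
  s_3 = 0 + 0 + 1 + 1 + 1 + 1 + 1 + 0 = 5 ≡ 1 (mod 2).
  s_4 = 0 + 0 + 1 + 1 + 1 + 1 + 1 + 0 = 5 ≡ 1 (mod 2).
s = (1, 0, 1, 1)^T — this equals column 11 of H (binary 1011), so error is at position 11.
Correct: flip bit 11 of r = 000011111111110 to get c = 000011111101110.


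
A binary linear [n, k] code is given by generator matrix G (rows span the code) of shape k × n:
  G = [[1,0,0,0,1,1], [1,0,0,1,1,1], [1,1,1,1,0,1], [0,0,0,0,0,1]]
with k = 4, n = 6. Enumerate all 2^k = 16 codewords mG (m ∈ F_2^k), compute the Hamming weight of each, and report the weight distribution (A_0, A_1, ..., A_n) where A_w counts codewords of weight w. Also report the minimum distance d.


Weight distribution: A_0 = 1, A_1 = 2, A_2 = 2, A_3 = 4, A_4 = 5, A_5 = 2. Minimum distance d = 1.

Enumerate all 2^4 = 16 messages m ∈ F_2^4.
For each, compute codeword c = mG in F_2^6, then tally its weight.
  m = 0000 → c = 000000, weight = 0.
  m = 1000 → c = 100011, weight = 3.
  m = 0100 → c = 100111, weight = 4.
  m = 1100 → c = 000100, weight = 1.
  m = 0010 → c = 111101, weight = 5.
  m = 1010 → c = 011110, weight = 4.
  m = 0110 → c = 011010, weight = 3.
  m = 1110 → c = 111001, weight = 4.
  m = 0001 → c = 000001, weight = 1.
  m = 1001 → c = 100010, weight = 2.
  m = 0101 → c = 100110, weight = 3.
  m = 1101 → c = 000101, weight = 2.
  m = 0011 → c = 111100, weight = 4.
  m = 1011 → c = 011111, weight = 5.
  m = 0111 → c = 011011, weight = 4.
  m = 1111 → c = 111000, weight = 3.
Tally weights:
  weight 0: 1 codewords.
  weight 1: 2 codewords.
  weight 2: 2 codewords.
  weight 3: 4 codewords.
  weight 4: 5 codewords.
  weight 5: 2 codewords.
Minimum distance d = smallest w > 0 with A_w > 0 = 1.
Sanity: Σ A_w = 16 = 2^4 = 16 ✓.


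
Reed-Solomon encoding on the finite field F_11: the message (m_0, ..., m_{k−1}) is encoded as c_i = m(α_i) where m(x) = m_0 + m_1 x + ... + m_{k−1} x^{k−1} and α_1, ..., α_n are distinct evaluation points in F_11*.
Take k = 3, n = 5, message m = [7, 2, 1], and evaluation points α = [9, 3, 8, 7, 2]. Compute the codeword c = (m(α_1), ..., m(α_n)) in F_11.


c = [7, 0, 10, 4, 4]

Message polynomial: m(x) = 7 + 2·x + 1·x^2 (mod 11).
For each evaluation point α_i, compute m(α_i) mod 11:
  α_1 = 9: Horner steps 1 → 0 → 7, so m(9) = 7.
  α_2 = 3: Horner steps 1 → 5 → 0, so m(3) = 0.
  α_3 = 8: Horner steps 1 → 10 → 10, so m(8) = 10.
  α_4 = 7: Horner steps 1 → 9 → 4, so m(7) = 4.
  α_5 = 2: Horner steps 1 → 4 → 4, so m(2) = 4.
Codeword c = [7, 0, 10, 4, 4] ∈ F_11^5.


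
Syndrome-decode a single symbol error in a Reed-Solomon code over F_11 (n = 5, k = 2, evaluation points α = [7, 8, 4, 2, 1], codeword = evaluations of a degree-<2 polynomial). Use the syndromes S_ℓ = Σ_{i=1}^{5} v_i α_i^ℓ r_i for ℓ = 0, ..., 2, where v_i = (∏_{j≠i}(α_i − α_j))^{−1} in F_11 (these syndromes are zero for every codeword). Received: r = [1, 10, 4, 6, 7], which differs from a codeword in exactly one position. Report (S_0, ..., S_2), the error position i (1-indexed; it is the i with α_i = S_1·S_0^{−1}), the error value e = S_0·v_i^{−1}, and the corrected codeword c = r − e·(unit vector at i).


S = (7, 1, 8), error at position 2, error magnitude e = 10, c = [1, 0, 4, 6, 7].

Step 1: column multipliers v_i = (∏_{j≠i}(α_i − α_j))^{−1} mod 11.
  i = 1 (α = 7): (7−8)(7−4)(7−2)(7−1) = (−1)·3·5·6 = −90 ≡ 9, so v_1 = 9^{−1} = 5 (mod 11).
  i = 2 (α = 8): (8−7)(8−4)(8−2)(8−1) = 1·4·6·7 = 168 ≡ 3, so v_2 = 3^{−1} = 4 (mod 11).
  i = 3 (α = 4): (4−7)(4−8)(4−2)(4−1) = (−3)·(−4)·2·3 = 72 ≡ 6, so v_3 = 6^{−1} = 2 (mod 11).
  i = 4 (α = 2): (2−7)(2−8)(2−4)(2−1) = (−5)·(−6)·(−2)·1 = −60 ≡ 6, so v_4 = 6^{−1} = 2 (mod 11).
  i = 5 (α = 1): (1−7)(1−8)(1−4)(1−2) = (−6)·(−7)·(−3)·(−1) = 126 ≡ 5, so v_5 = 5^{−1} = 9 (mod 11).
  v = [5, 4, 2, 2, 9].
Step 2: syndromes of r = [1, 10, 4, 6, 7] (all sums mod 11).
  S_0 = Σ v_i r_i = 5·1 + 4·10 + 2·4 + 2·6 + 9·7 = 128 ≡ 7.
  S_1 = Σ v_i α_i r_i = 5·7·1 + 4·8·10 + 2·4·4 + 2·2·6 + 9·1·7 = 474 ≡ 1.
  α_i^2 mod 11 = [5, 9, 5, 4, 1].
  S_2 = Σ v_i α_i^2 r_i = 5·5·1 + 4·9·10 + 2·5·4 + 2·4·6 + 9·1·7 = 536 ≡ 8.
  S = (7, 1, 8) ≠ 0, so r is not a codeword (an error is present).
Step 3: locate the error. For a single error e at position i, S_ℓ = v_i·e·α_i^ℓ, so α_err = S_1/S_0.
  S_0^{−1} = 7^{−1} = 8 (mod 11), so α_err = 1·8 = 8 ≡ 8 = α_2. Error position i = 2.
  Consistency check: S_2/S_1 = 8·1 = 8 ≡ 8 = α_err ✓ (single-error assumption holds).
Step 4: error magnitude e = S_0/v_2 = S_0·∏_{j≠2}(α_2 − α_j) = 7·3 = 21 ≡ 10 (mod 11).
Step 5: correct position 2: c_2 = r_2 − e = 10 − 10 ≡ 0 (mod 11). Hence c = [1, 0, 4, 6, 7].
  Check: interpolating c through the α_i gives m(x) = 8 + 10·x (degree < 2) with m(α_i) = c_i for every i, so c is indeed a codeword.


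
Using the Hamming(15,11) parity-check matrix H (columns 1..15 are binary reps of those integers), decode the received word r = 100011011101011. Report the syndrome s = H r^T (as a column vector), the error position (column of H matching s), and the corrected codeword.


s = (0, 1, 0, 0)^T, error position = 4, corrected codeword c = 100111011101011

Compute s = H r^T mod 2 one row at a time:
  s_1 = 1 + 1 + 1 + 0 + 1 + 0 + 1 + 1 = 6 ≡ 0 (mod 2).
  s_2 = 0 + 1 + 1 + 0 + 1 + 0 + 1 + 1 = 5 ≡ 1 (mod 2).
  s_3 = 0 + 0 + 1 + 0 + 1 + 0 + 1 + 1 = 4 ≡ 0 (mod 2).
  s_4 = 1 + 0 + 1 + 0 + 1 + 0 + 0 + 1 = 4 ≡ 0 (mod 2).
s = (0, 1, 0, 0)^T — this equals column 4 of H (binary 0100), so error is at position 4.
Correct: flip bit 4 of r = 100011011101011 to get c = 100111011101011.


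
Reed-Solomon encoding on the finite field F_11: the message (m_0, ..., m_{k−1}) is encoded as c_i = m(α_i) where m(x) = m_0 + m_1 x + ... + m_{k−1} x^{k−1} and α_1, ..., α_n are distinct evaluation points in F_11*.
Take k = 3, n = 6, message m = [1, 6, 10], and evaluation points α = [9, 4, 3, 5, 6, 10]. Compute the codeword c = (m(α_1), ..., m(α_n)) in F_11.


c = [7, 9, 10, 6, 1, 5]

Message polynomial: m(x) = 1 + 6·x + 10·x^2 (mod 11).
For each evaluation point α_i, compute m(α_i) mod 11:
  α_1 = 9: Horner steps 10 → 8 → 7, so m(9) = 7.
  α_2 = 4: Horner steps 10 → 2 → 9, so m(4) = 9.
  α_3 = 3: Horner steps 10 → 3 → 10, so m(3) = 10.
  α_4 = 5: Horner steps 10 → 1 → 6, so m(5) = 6.
  α_5 = 6: Horner steps 10 → 0 → 1, so m(6) = 1.
  α_6 = 10: Horner steps 10 → 7 → 5, so m(10) = 5.
Codeword c = [7, 9, 10, 6, 1, 5] ∈ F_11^6.


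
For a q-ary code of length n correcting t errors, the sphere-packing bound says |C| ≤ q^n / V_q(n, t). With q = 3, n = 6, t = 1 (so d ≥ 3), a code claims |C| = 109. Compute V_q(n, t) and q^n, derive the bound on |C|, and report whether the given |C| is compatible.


V_q(n, t) = 13, q^n = 729, Hamming bound = 56, |C| = 109 > bound (violated).

Step 1: Compute V_q(n, t) = Σ_{j=0}^1 C(n, j) (q−1)^j.
  j = 0: C(6,0)·(2)^0 = 1·1 = 1.
  j = 1: C(6,1)·(2)^1 = 6·2 = 12.
  V_q(n, t) = 1 + 12 = 13.
Step 2: q^n = 3^6 = 729.
Step 3: Hamming bound ⌊q^n / V_q(n,t)⌋ = ⌊729/13⌋ = 56.
Step 4: Compare |C| = 109 to 56: violated.
The claimed |C| lies above the Hamming bound, so no 3-ary code of length 6 with d ≥ 3 can have 109 codewords.


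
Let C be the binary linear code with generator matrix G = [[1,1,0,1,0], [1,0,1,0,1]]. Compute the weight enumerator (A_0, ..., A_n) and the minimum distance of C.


Weight distribution: A_0 = 1, A_3 = 2, A_4 = 1. Minimum distance d = 3.

Enumerate all 2^2 = 4 messages m ∈ F_2^2.
For each, compute codeword c = mG in F_2^5, then tally its weight.
  m = 00 → c = 00000, weight = 0.
  m = 10 → c = 11010, weight = 3.
  m = 01 → c = 10101, weight = 3.
  m = 11 → c = 01111, weight = 4.
Tally weights:
  weight 0: 1 codewords.
  weight 3: 2 codewords.
  weight 4: 1 codewords.
Minimum distance d = smallest w > 0 with A_w > 0 = 3.
Sanity: Σ A_w = 4 = 2^2 = 4 ✓.
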